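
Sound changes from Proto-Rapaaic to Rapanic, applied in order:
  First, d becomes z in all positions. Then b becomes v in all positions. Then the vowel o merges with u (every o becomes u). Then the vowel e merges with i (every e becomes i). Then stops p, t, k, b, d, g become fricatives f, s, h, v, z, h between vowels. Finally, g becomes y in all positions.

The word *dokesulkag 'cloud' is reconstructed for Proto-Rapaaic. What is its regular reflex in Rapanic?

zuhisulkay

Rapanic: start from *dokesulkag.
  rule 1 (unconditioned shift): dokesulkag → zokesulkag
  rule 2: no change — zokesulkag
  rule 3 (vowel merger): zokesulkag → zukesulkag
  rule 4 (vowel merger): zukesulkag → zukisulkag
  rule 5 (intervocalic lenition): zukisulkag → zuhisulkag
  rule 6 (unconditioned shift): zuhisulkag → zuhisulkay
  ⇒ Rapanic zuhisulkay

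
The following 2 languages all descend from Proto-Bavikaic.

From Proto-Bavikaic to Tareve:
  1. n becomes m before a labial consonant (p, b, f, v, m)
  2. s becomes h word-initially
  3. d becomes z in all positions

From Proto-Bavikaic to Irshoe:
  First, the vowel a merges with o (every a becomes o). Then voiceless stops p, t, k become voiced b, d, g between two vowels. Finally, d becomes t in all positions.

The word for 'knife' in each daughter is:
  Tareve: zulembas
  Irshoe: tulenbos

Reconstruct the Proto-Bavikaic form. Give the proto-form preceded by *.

*dulenbas

Position 7: Tareve has a, Irshoe has o. Tareve preserves a here (none of its changes turn any other segment into a), so the proto-segment is *a.
Position 5: Tareve has m, Irshoe has n. Irshoe preserves n here (none of its changes turn any other segment into n), so the proto-segment is *n.
Position 1: Tareve has z, Irshoe has t. Taking the neighbouring segments as reconstructed: Tareve z could go back to *d or *z; Irshoe t could go back to *t or *d — the one source consistent with every daughter is *d.
This points to *dulenbas. Verify forward in each daughter:
Tareve: start from *dulenbas.
  rule 1 (nasal place assimilation): dulenbas → dulembas
  rule 2: no change — dulembas
  rule 3 (unconditioned shift): dulembas → zulembas
  ⇒ Tareve zulembas
Irshoe: *dulenbas
  dulenbas → dulenbos   [vowel merger]
  dulenbos (rule 2 does not apply)
  dulenbos → tulenbos   [unconditioned shift]
  giving Irshoe tulenbos.
Only *dulenbas yields all of Tareve zulembas, Irshoe tulenbos.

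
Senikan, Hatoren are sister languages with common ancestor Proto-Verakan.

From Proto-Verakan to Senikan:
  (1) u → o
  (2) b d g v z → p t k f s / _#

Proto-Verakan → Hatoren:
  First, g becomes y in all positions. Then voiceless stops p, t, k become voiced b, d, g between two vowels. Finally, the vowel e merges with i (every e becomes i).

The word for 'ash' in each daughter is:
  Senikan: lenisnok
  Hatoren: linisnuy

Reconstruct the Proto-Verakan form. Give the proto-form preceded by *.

Position 8: Senikan has k, Hatoren has y. Taking the neighbouring segments as reconstructed: Senikan k could go back to *k or *g; Hatoren y could go back to *g or *y — the one source consistent with every daughter is *g.
Position 2: Senikan has e, Hatoren has i. Senikan preserves e here (none of its changes turn any other segment into e), so the proto-segment is *e.
Position 7: Senikan has o, Hatoren has u. Hatoren preserves u here (none of its changes turn any other segment into u), so the proto-segment is *u.
Continuing position by position gives *lenisnug; check it forward:
Senikan: *lenisnug
  lenisnug → lenisnog   [vowel merger]
  lenisnog → lenisnok   [final devoicing]
  giving Senikan lenisnok.
Hatoren: *lenisnug
  lenisnug → lenisnuy   [unconditioned shift]
  lenisnuy (rule 2 does not apply)
  lenisnuy → linisnuy   [vowel merger]
  giving Hatoren linisnuy.
No other proto-form is consistent with every reflex, so the reconstruction is *lenisnug.

*lenisnug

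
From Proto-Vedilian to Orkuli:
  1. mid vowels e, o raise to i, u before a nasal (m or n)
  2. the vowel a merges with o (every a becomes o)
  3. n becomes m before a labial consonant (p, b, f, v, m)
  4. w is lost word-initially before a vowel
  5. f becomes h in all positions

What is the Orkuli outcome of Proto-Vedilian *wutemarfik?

Orkuli: *wutemarfik
  wutemarfik → wutimarfik   [pre-nasal raising]
  wutimarfik → wutimorfik   [vowel merger]
  wutimorfik (rule 3 does not apply)
  wutimorfik → utimorfik   [glide loss]
  utimorfik → utimorhik   [unconditioned shift]
  giving Orkuli utimorhik.

utimorhik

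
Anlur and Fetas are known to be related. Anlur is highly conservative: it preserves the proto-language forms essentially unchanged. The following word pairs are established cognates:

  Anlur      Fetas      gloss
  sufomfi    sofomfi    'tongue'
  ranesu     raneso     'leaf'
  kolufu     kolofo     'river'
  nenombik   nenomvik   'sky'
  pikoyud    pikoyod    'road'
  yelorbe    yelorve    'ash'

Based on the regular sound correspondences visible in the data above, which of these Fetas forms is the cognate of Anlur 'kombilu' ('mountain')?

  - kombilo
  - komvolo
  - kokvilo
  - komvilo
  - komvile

nenombik ~ nenomvik — Anlur b corresponds to Fetas v after a consonant, before a front vowel.
ranesu ~ raneso, kolufu ~ kolofo — Anlur u corresponds to Fetas o word-finally.
Applying these to Anlur 'kombilu':
  kombilu → komvilu   (b→v after a consonant, before a front vowel)
  komvilu → komvilo   (u→o word-finally)
So the Fetas cognate is 'komvilo'.

komvilo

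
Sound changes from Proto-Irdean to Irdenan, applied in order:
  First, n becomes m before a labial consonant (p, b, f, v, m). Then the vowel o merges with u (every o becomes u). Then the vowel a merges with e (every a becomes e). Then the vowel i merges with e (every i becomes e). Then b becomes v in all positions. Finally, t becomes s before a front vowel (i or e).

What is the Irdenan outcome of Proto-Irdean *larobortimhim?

Irdenan: *larobortimhim
  larobortimhim (rule 1 does not apply)
  larobortimhim → laruburtimhim   [vowel merger]
  laruburtimhim → leruburtimhim   [vowel merger]
  leruburtimhim → leruburtemhem   [vowel merger]
  leruburtemhem → leruvurtemhem   [unconditioned shift]
  leruvurtemhem → leruvursemhem   [palatalisation]
  giving Irdenan leruvursemhem.

leruvursemhem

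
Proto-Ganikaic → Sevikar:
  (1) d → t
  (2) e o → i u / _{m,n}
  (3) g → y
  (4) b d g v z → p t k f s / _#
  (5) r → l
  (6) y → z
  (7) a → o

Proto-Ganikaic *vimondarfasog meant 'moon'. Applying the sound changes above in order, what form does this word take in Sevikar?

Sevikar: *vimondarfasog > vimontarfasog > vimuntarfasog > vimuntarfasoy > vimuntalfasoy > vimuntalfasoz > vimuntolfosoz  (by unconditioned shift, pre-nasal raising, unconditioned shift, unconditioned shift, unconditioned shift, vowel merger)

vimuntolfosoz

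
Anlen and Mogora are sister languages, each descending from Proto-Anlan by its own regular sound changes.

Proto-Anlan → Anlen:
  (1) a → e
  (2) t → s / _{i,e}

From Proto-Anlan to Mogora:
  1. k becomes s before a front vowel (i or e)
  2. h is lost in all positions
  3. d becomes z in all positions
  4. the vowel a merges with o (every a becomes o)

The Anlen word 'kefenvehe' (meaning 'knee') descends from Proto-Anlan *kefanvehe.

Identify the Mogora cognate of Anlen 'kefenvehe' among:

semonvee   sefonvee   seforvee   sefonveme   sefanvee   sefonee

Mogora: *kefanvehe > sefanvehe > sefanvee > sefonvee  (by palatalisation, h-loss, vowel merger)

sefonvee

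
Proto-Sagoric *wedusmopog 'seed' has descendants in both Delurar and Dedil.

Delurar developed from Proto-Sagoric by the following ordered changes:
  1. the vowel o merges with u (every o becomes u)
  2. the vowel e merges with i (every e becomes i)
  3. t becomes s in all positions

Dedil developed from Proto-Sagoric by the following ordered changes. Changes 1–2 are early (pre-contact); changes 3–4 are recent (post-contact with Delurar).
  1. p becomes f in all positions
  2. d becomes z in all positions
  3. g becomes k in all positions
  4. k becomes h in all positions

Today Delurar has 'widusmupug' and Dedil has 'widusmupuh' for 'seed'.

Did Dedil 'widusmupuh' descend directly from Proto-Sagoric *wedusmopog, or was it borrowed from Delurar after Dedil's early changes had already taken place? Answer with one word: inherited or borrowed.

borrowed

If inherited, *wedusmopog would pass through all of Dedil's changes:
Dedil: *wedusmopog
  wedusmopog → wedusmofog   [unconditioned shift]
  wedusmofog → wezusmofog   [unconditioned shift]
  wezusmofog → wezusmofok   [unconditioned shift]
  wezusmofok → wezusmofoh   [unconditioned shift]
  giving Dedil wezusmofoh.
If borrowed from Delurar 'widusmupug' after the early changes, it would undergo only the recent ones:
  rule 3 (unconditioned shift): widusmupug → widusmupuk
  rule 4 (unconditioned shift): widusmupuk → widusmupuh
  ⇒ as a loan: widusmupuh
Dedil 'widusmupuh' matches the loan outcome 'widusmupuh', not the inherited 'wezusmofoh' — it skipped the early Dedil changes, so it was borrowed from Delurar.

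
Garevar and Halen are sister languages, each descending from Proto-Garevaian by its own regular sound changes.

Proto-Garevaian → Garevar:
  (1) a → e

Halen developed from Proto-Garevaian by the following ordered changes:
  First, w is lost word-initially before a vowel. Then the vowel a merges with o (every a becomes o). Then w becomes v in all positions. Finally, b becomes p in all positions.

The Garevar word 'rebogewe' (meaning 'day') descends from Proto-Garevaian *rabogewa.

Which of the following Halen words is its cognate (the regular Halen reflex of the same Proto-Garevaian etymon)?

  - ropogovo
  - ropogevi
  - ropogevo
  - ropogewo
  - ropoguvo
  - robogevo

ropogevo

Halen: *rabogewa
  rabogewa (rule 1 does not apply)
  rabogewa → robogewo   [vowel merger]
  robogewo → robogevo   [unconditioned shift]
  robogevo → ropogevo   [unconditioned shift]
  giving Halen ropogevo.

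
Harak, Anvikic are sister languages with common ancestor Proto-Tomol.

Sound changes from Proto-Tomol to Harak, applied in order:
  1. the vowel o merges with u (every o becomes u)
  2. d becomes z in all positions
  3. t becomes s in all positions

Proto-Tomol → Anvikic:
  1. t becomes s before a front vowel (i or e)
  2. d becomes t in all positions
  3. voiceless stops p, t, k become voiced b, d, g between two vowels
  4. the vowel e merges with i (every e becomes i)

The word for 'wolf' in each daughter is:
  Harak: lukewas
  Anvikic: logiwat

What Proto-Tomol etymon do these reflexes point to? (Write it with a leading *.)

Position 4: Harak has e, Anvikic has i. Harak preserves e here (none of its changes turn any other segment into e), so the proto-segment is *e.
Position 7: Harak has s, Anvikic has t. Taking the neighbouring segments as reconstructed: Harak s could go back to *t or *s; Anvikic t could go back to *t or *d — the one source consistent with every daughter is *t.
Continuing position by position gives *lokewat; check it forward:
Harak: *lokewat > lukewat > lukewas  (by vowel merger, unconditioned shift)
Anvikic: start from *lokewat.
  rule 1: no change — lokewat
  rule 2: no change — lokewat
  rule 3 (intervocalic voicing): lokewat → logewat
  rule 4 (vowel merger): logewat → logiwat
  ⇒ Anvikic logiwat
*lokewat is the unique common source.

*lokewat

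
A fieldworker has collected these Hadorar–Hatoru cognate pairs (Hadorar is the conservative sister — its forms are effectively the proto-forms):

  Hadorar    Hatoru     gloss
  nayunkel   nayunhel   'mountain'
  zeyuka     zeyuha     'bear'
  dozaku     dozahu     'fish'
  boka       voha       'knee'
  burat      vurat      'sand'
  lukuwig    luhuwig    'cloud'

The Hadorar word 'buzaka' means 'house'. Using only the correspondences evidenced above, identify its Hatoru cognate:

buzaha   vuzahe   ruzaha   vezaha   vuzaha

burat ~ vurat — Hadorar b corresponds to Hatoru v word-initially before a back vowel.
zeyuka ~ zeyuha, boka ~ voha — Hadorar k corresponds to Hatoru h between vowels (before a back vowel).
Applying these to Hadorar 'buzaka':
  buzaka → vuzaka   (b→v word-initially before a back vowel)
  vuzaka → vuzaha   (k→h between vowels (before a back vowel))
So the Hatoru cognate is 'vuzaha'.

vuzaha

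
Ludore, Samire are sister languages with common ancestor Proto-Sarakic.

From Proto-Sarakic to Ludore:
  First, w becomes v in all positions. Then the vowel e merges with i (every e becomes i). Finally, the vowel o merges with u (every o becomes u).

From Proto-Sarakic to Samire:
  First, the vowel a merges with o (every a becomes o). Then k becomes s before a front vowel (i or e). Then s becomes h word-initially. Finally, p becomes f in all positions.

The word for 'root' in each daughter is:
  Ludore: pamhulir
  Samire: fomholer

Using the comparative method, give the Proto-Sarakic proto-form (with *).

*pamholer

Position 7: Ludore has i, Samire has e. Samire preserves e here (none of its changes turn any other segment into e), so the proto-segment is *e.
Position 2: Ludore has a, Samire has o. Ludore preserves a here (none of its changes turn any other segment into a), so the proto-segment is *a.
Position 5: Ludore has u, Samire has o. Taking the neighbouring segments as reconstructed: Ludore u could go back to *o or *u; Samire o could go back to *a or *o — the one source consistent with every daughter is *o.
Verify the candidate proto-form against each daughter:
Ludore: *pamholer > pamholir > pamhulir  (by vowel merger, vowel merger)
Samire: start from *pamholer.
  rule 1 (vowel merger): pamholer → pomholer
  rule 2: no change — pomholer
  rule 3: no change — pomholer
  rule 4 (unconditioned shift): pomholer → fomholer
  ⇒ Samire fomholer
Only *pamholer yields all of Ludore pamhulir, Samire fomholer.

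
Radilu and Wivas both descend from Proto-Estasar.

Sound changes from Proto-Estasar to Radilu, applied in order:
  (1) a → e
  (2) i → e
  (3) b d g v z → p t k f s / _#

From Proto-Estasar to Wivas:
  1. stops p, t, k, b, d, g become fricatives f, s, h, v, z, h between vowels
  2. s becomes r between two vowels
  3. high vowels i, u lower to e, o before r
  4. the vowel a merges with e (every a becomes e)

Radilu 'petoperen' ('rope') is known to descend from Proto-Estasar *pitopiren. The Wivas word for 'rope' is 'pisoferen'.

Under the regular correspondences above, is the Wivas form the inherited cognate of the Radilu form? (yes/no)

no

Derive the expected Wivas reflex of *pitopiren:
Wivas: *pitopiren > pisofiren > pirofiren > peroferen  (by intervocalic lenition, rhotacism, pre-rhotic lowering)
The regular Wivas reflex would be 'peroferen', but the attested form is 'pisoferen'. The correspondence is irregular, so they are not cognates (the Wivas form has a different source).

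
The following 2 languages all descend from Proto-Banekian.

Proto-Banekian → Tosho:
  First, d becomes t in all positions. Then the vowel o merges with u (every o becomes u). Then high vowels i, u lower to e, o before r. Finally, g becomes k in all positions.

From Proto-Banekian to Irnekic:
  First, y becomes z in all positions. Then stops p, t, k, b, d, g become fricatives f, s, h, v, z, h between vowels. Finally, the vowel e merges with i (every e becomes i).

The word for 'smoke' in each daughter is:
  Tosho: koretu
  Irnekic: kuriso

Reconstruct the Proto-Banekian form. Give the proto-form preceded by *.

*kureto

Position 4: Tosho has e, Irnekic has i. Taking the neighbouring segments as reconstructed: Tosho e can only go back to *e; Irnekic i could go back to *e or *i — the one source consistent with every daughter is *e.
Position 5: Tosho has t, Irnekic has s. Taking the neighbouring segments as reconstructed: Tosho t could go back to *t or *d; Irnekic s could go back to *t or *s — the one source consistent with every daughter is *t.
Position 6: Tosho has u, Irnekic has o. Irnekic preserves o here (none of its changes turn any other segment into o), so the proto-segment is *o.
Continuing position by position gives *kureto; check it forward:
Tosho: *kureto > kuretu > koretu  (by vowel merger, pre-rhotic lowering)
Irnekic: *kureto > kureso > kuriso  (by intervocalic lenition, vowel merger)
Only *kureto yields all of Tosho koretu, Irnekic kuriso.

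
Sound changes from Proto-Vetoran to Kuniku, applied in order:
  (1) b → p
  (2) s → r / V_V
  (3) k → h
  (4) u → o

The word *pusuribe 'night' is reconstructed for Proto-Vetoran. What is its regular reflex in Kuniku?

Kuniku: *pusuribe
  pusuribe → pusuripe   [unconditioned shift]
  pusuripe → pururipe   [rhotacism]
  pururipe (rule 3 does not apply)
  pururipe → pororipe   [vowel merger]
  giving Kuniku pororipe.

pororipe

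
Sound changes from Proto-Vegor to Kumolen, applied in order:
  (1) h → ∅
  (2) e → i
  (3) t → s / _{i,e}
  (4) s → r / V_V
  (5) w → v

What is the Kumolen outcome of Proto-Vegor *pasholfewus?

parolfivus

Kumolen: *pasholfewus > pasolfewus > pasolfiwus > parolfiwus > parolfivus  (by h-loss, vowel merger, rhotacism, unconditioned shift)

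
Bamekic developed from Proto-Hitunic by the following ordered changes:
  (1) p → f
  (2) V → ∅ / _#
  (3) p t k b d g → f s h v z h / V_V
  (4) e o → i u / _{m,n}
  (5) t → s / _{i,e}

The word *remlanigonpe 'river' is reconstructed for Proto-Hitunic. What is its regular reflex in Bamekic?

rimlanihunf

Bamekic: start from *remlanigonpe.
  rule 1 (unconditioned shift): remlanigonpe → remlanigonfe
  rule 2 (apocope): remlanigonfe → remlanigonf
  rule 3 (intervocalic lenition): remlanigonf → remlanihonf
  rule 4 (pre-nasal raising): remlanihonf → rimlanihunf
  rule 5: no change — rimlanihunf
  ⇒ Bamekic rimlanihunf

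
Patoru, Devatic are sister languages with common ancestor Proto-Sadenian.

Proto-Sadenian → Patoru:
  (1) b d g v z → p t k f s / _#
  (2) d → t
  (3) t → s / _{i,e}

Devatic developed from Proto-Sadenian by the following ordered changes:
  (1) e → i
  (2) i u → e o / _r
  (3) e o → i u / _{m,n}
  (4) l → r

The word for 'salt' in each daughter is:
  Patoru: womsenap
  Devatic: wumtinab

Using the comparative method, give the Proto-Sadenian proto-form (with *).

Position 2: Patoru has o, Devatic has u. Patoru preserves o here (none of its changes turn any other segment into o), so the proto-segment is *o.
Position 5: Patoru has e, Devatic has i. Patoru preserves e here (none of its changes turn any other segment into e), so the proto-segment is *e.
Continuing position by position gives *womtenab; check it forward:
Patoru: *womtenab
  womtenab → womtenap   [final devoicing]
  womtenap (rule 2 does not apply)
  womtenap → womsenap   [palatalisation]
  giving Patoru womsenap.
Devatic: *womtenab > womtinab > wumtinab  (by vowel merger, pre-nasal raising)
*womtenab is the unique common source.

*womtenab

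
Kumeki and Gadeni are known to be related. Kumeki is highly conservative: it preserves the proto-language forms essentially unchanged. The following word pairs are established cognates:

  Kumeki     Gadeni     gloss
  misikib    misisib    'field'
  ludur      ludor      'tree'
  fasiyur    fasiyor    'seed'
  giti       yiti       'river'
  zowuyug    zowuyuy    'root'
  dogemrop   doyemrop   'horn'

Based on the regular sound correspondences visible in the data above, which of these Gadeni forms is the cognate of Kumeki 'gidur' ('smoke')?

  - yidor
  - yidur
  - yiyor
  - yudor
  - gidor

yidor

giti ~ yiti — Kumeki g corresponds to Gadeni y word-initially before a front vowel.
ludur ~ ludor, fasiyur ~ fasiyor — Kumeki u corresponds to Gadeni o after a consonant, before r.
Applying these to Kumeki 'gidur':
  gidur → yidur   (g→y word-initially before a front vowel)
  yidur → yidor   (u→o after a consonant, before r)
So the Gadeni cognate is 'yidor'.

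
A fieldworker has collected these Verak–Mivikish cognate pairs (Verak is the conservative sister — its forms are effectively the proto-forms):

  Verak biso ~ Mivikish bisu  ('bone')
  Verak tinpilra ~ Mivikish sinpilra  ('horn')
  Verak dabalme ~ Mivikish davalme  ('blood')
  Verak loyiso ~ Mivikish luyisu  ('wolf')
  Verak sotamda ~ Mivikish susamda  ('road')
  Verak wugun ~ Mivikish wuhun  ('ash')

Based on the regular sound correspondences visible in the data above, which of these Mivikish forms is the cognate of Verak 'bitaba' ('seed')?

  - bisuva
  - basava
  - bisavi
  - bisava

bisava

sotamda ~ susamda — Verak t corresponds to Mivikish s between vowels (before a back vowel).
dabalme ~ davalme — Verak b corresponds to Mivikish v between vowels (before a back vowel).
Applying these to Verak 'bitaba':
  bitaba → bisaba   (t→s between vowels (before a back vowel))
  bisaba → bisava   (b→v between vowels (before a back vowel))
So the Mivikish cognate is 'bisava'.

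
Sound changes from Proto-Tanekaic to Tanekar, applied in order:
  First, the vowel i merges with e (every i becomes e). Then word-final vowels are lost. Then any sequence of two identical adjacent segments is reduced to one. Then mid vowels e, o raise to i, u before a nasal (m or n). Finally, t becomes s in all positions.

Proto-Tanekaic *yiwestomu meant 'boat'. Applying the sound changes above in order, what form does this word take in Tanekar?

yewessum

Tanekar: *yiwestomu > yewestomu > yewestom > yewestum > yewessum  (by vowel merger, apocope, pre-nasal raising, unconditioned shift)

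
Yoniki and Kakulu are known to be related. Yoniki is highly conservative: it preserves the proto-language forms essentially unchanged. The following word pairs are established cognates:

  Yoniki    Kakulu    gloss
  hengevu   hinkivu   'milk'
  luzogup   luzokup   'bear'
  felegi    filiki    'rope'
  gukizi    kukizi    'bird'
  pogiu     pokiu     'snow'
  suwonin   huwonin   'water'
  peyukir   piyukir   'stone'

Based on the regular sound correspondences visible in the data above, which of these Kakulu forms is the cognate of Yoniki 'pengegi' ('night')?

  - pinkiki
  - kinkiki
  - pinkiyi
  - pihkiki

hengevu ~ hinkivu — Yoniki e corresponds to Kakulu i after a consonant, before a nasal.
hengevu ~ hinkivu — Yoniki g corresponds to Kakulu k after a consonant, before a front vowel.
felegi ~ filiki, peyukir ~ piyukir — Yoniki e corresponds to Kakulu i after a consonant, before a consonant other than r, m, n, p, b, f, v.
felegi ~ filiki, pogiu ~ pokiu — Yoniki g corresponds to Kakulu k between vowels (before a front vowel).
Applying these to Yoniki 'pengegi':
  pengegi → pingegi   (e→i after a consonant, before a nasal)
  pingegi → pinkegi   (g→k after a consonant, before a front vowel)
  pinkegi → pinkigi   (e→i after a consonant, before a consonant other than r, m, n, p, b, f, v)
  pinkigi → pinkiki   (g→k between vowels (before a front vowel))
So the Kakulu cognate is 'pinkiki'.

pinkiki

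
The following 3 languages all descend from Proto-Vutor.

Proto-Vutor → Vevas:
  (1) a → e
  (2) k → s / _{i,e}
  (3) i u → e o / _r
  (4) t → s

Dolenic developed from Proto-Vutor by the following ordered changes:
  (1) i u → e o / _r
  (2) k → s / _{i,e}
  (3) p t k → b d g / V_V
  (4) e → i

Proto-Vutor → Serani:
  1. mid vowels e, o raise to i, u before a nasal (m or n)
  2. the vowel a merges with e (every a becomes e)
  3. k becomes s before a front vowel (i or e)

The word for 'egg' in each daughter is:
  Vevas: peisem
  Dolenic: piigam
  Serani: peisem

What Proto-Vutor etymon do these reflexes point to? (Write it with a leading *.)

Position 2: Vevas has e, Dolenic has i, Serani has e. Taking the neighbouring segments as reconstructed: Vevas e could go back to *a or *e; Dolenic i could go back to *e or *i; Serani e could go back to *a or *e — the one source consistent with every daughter is *e.
Position 5: Vevas has e, Dolenic has a, Serani has e. Dolenic preserves a here (none of its changes turn any other segment into a), so the proto-segment is *a.
Position 4: Vevas has s, Dolenic has g, Serani has s. Taking the neighbouring segments as reconstructed: Vevas s could go back to *t or *k or *s; Dolenic g could go back to *k or *g; Serani s could go back to *k or *s — the one source consistent with every daughter is *k.
This points to *peikam. Verify forward in each daughter:
Vevas: start from *peikam.
  rule 1 (vowel merger): peikam → peikem
  rule 2 (palatalisation): peikem → peisem
  rule 3: no change — peisem
  rule 4: no change — peisem
  ⇒ Vevas peisem
Dolenic: *peikam > peigam > piigam  (by intervocalic voicing, vowel merger)
Serani: *peikam > peikem > peisem  (by vowel merger, palatalisation)
Only *peikam yields all of Vevas peisem, Dolenic piigam, Serani peisem.

*peikam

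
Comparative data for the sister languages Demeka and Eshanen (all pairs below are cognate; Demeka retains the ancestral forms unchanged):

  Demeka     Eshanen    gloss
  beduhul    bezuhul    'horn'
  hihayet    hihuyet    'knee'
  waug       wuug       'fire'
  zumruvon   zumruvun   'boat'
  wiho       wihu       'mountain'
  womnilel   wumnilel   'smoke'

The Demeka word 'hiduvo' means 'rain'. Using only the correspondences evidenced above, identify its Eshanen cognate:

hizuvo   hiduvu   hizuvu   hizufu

beduhul ~ bezuhul — Demeka d corresponds to Eshanen z between vowels (before a back vowel).
wiho ~ wihu — Demeka o corresponds to Eshanen u word-finally.
Applying these to Demeka 'hiduvo':
  hiduvo → hizuvo   (d→z between vowels (before a back vowel))
  hizuvo → hizuvu   (o→u word-finally)
So the Eshanen cognate is 'hizuvu'.

hizuvu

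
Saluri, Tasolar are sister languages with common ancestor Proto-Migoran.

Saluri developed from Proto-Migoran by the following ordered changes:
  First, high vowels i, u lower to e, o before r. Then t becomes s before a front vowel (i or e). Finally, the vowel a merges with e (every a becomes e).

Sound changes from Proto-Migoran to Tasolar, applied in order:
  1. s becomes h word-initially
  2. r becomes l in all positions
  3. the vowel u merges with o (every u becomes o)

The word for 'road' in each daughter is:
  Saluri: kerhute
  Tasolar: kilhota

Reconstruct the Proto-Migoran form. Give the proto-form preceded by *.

Position 3: Saluri has r, Tasolar has l. Saluri preserves r here (none of its changes turn any other segment into r), so the proto-segment is *r.
Position 2: Saluri has e, Tasolar has i. Tasolar preserves i here (none of its changes turn any other segment into i), so the proto-segment is *i.
This points to *kirhuta. Verify forward in each daughter:
Saluri: *kirhuta > kerhuta > kerhute  (by pre-rhotic lowering, vowel merger)
Tasolar: *kirhuta
  kirhuta (rule 1 does not apply)
  kirhuta → kilhuta   [unconditioned shift]
  kilhuta → kilhota   [vowel merger]
  giving Tasolar kilhota.
*kirhuta is the unique common source.

*kirhuta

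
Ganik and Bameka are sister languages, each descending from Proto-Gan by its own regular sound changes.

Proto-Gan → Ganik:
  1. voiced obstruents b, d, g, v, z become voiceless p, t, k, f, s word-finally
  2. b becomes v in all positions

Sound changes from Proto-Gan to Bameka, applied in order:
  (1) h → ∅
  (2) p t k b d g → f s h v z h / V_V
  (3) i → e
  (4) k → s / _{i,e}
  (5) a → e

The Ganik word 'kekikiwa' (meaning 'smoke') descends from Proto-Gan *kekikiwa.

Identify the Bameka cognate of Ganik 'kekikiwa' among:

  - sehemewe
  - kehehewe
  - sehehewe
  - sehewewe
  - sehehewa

sehehewe

Bameka: *kekikiwa > kehihiwa > kehehewa > sehehewa > sehehewe  (by intervocalic lenition, vowel merger, palatalisation, vowel merger)
The other candidates each miss or misapply at least one Bameka change.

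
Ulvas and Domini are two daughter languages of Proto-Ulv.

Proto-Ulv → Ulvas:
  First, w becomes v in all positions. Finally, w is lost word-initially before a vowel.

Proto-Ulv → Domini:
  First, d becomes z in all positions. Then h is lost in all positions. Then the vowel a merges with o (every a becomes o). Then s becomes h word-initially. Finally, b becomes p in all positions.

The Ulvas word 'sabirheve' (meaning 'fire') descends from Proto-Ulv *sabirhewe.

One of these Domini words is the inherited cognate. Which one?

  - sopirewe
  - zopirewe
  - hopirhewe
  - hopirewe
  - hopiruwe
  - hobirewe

hopirewe

Domini: *sabirhewe
  sabirhewe (rule 1 does not apply)
  sabirhewe → sabirewe   [h-loss]
  sabirewe → sobirewe   [vowel merger]
  sobirewe → hobirewe   [debuccalisation]
  hobirewe → hopirewe   [unconditioned shift]
  giving Domini hopirewe.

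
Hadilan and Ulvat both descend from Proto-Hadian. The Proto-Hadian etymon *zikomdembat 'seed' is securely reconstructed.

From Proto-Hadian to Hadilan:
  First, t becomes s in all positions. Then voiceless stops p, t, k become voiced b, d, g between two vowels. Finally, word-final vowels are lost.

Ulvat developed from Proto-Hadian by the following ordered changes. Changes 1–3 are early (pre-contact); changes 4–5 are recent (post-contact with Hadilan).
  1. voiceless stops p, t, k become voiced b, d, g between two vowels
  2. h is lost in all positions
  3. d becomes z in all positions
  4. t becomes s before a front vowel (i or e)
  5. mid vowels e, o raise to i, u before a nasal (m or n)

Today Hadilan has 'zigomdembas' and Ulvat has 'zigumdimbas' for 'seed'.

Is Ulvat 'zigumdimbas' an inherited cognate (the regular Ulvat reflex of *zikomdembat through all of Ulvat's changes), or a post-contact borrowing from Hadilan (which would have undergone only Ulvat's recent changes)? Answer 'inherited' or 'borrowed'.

borrowed

If inherited, *zikomdembat would pass through all of Ulvat's changes:
Ulvat: start from *zikomdembat.
  rule 1 (intervocalic voicing): zikomdembat → zigomdembat
  rule 2: no change — zigomdembat
  rule 3 (unconditioned shift): zigomdembat → zigomzembat
  rule 4: no change — zigomzembat
  rule 5 (pre-nasal raising): zigomzembat → zigumzimbat
  ⇒ Ulvat zigumzimbat
If borrowed from Hadilan 'zigomdembas' after the early changes, it would undergo only the recent ones:
  rule 4 (palatalisation): no change (zigomdembas)
  rule 5 (pre-nasal raising): zigomdembas → zigumdimbas
  ⇒ as a loan: zigumdimbas
Ulvat 'zigumdimbas' matches the loan outcome 'zigumdimbas', not the inherited 'zigumzimbat' — it skipped the early Ulvat changes, so it was borrowed from Hadilan.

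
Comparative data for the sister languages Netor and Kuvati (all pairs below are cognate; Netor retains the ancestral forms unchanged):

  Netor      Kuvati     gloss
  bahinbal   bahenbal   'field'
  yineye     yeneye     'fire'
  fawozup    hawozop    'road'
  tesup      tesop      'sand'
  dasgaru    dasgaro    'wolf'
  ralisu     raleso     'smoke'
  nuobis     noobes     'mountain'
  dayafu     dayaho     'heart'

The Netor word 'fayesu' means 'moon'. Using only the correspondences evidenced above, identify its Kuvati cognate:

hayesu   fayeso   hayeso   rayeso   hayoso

hayeso

fawozup ~ hawozop — Netor f corresponds to Kuvati h word-initially before a back vowel.
dasgaru ~ dasgaro, ralisu ~ raleso — Netor u corresponds to Kuvati o word-finally.
Applying these to Netor 'fayesu':
  fayesu → hayesu   (f→h word-initially before a back vowel)
  hayesu → hayeso   (u→o word-finally)
So the Kuvati cognate is 'hayeso'.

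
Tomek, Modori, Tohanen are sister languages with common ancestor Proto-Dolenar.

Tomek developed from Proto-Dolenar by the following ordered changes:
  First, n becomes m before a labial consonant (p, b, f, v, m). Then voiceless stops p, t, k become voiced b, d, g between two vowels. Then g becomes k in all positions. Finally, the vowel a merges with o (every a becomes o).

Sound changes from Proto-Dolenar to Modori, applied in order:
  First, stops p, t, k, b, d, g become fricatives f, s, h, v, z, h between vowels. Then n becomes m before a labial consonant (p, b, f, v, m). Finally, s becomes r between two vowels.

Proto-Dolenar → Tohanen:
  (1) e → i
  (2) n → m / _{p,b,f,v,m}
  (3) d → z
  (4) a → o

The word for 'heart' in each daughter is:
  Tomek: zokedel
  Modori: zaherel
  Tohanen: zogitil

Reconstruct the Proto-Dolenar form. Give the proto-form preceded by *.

*zagetel

Position 5: Tomek has d, Modori has r, Tohanen has t. Tohanen preserves t here (none of its changes turn any other segment into t), so the proto-segment is *t.
Position 4: Tomek has e, Modori has e, Tohanen has i. Tomek preserves e here (none of its changes turn any other segment into e), so the proto-segment is *e.
This points to *zagetel. Verify forward in each daughter:
Tomek: start from *zagetel.
  rule 1: no change — zagetel
  rule 2 (intervocalic voicing): zagetel → zagedel
  rule 3 (unconditioned shift): zagedel → zakedel
  rule 4 (vowel merger): zakedel → zokedel
  ⇒ Tomek zokedel
Modori: *zagetel
  zagetel → zahesel   [intervocalic lenition]
  zahesel (rule 2 does not apply)
  zahesel → zaherel   [rhotacism]
  giving Modori zaherel.
Tohanen: *zagetel > zagitil > zogitil  (by vowel merger, vowel merger)
*zagetel is the unique common source.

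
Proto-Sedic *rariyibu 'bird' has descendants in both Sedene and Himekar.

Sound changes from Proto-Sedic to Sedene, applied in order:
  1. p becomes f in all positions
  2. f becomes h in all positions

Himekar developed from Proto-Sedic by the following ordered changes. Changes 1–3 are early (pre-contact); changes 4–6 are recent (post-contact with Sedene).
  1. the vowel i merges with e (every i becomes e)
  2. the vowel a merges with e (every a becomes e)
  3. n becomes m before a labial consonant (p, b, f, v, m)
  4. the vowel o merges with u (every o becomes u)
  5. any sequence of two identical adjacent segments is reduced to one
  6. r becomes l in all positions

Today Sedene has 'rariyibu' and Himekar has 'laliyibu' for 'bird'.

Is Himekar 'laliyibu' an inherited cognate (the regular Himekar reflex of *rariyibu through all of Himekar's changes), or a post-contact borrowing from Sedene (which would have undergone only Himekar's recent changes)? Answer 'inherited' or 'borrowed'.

borrowed

If inherited, *rariyibu would pass through all of Himekar's changes:
Himekar: *rariyibu
  rariyibu → rareyebu   [vowel merger]
  rareyebu → rereyebu   [vowel merger]
  rereyebu (rule 3 does not apply)
  rereyebu (rule 4 does not apply)
  rereyebu (rule 5 does not apply)
  rereyebu → leleyebu   [unconditioned shift]
  giving Himekar leleyebu.
If borrowed from Sedene 'rariyibu' after the early changes, it would undergo only the recent ones:
  rule 4 (vowel merger): no change (rariyibu)
  rule 5 (degemination): no change (rariyibu)
  rule 6 (unconditioned shift): rariyibu → laliyibu
  ⇒ as a loan: laliyibu
Himekar 'laliyibu' matches the loan outcome 'laliyibu', not the inherited 'leleyebu' — it skipped the early Himekar changes, so it was borrowed from Sedene.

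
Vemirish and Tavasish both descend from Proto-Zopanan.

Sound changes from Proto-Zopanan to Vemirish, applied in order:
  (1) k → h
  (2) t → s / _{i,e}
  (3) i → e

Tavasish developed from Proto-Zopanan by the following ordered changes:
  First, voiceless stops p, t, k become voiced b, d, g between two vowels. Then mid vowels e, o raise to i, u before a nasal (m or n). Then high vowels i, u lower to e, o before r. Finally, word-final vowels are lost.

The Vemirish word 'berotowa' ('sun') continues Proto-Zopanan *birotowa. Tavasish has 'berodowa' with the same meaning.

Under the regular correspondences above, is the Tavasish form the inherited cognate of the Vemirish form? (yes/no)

no

Derive the expected Tavasish reflex of *birotowa:
Tavasish: start from *birotowa.
  rule 1 (intervocalic voicing): birotowa → birodowa
  rule 2: no change — birodowa
  rule 3 (pre-rhotic lowering): birodowa → berodowa
  rule 4 (apocope): berodowa → berodow
  ⇒ Tavasish berodow
The regular Tavasish reflex would be 'berodow', but the attested form is 'berodowa'. The correspondence is irregular, so they are not cognates (the Tavasish form has a different source).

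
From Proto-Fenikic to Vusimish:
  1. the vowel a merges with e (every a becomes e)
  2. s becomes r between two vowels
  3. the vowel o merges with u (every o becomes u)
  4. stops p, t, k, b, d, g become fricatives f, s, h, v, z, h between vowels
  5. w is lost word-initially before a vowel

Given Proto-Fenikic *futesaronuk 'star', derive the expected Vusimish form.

Vusimish: start from *futesaronuk.
  rule 1 (vowel merger): futesaronuk → futeseronuk
  rule 2 (rhotacism): futeseronuk → futereronuk
  rule 3 (vowel merger): futereronuk → futererunuk
  rule 4 (intervocalic lenition): futererunuk → fusererunuk
  rule 5: no change — fusererunuk
  ⇒ Vusimish fusererunuk

fusererunuk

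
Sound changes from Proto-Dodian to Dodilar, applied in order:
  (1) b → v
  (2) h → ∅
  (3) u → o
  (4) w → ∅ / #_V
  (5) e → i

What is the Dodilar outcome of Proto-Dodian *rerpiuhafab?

Dodilar: start from *rerpiuhafab.
  rule 1 (unconditioned shift): rerpiuhafab → rerpiuhafav
  rule 2 (h-loss): rerpiuhafav → rerpiuafav
  rule 3 (vowel merger): rerpiuafav → rerpioafav
  rule 4: no change — rerpioafav
  rule 5 (vowel merger): rerpioafav → rirpioafav
  ⇒ Dodilar rirpioafav

rirpioafav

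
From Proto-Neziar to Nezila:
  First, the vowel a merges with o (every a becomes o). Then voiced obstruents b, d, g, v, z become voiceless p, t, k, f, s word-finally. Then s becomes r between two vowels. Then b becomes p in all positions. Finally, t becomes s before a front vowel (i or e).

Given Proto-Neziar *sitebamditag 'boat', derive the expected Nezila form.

sisepomditok

Nezila: *sitebamditag > sitebomditog > sitebomditok > sitepomditok > sisepomditok  (by vowel merger, final devoicing, unconditioned shift, palatalisation)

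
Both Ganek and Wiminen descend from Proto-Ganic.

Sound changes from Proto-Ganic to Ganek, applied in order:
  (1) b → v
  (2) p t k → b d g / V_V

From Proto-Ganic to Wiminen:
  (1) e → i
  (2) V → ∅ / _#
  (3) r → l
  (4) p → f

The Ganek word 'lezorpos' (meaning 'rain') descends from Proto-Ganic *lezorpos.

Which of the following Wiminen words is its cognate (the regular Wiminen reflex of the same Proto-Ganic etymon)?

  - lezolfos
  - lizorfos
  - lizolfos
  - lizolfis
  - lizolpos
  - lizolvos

Wiminen: start from *lezorpos.
  rule 1 (vowel merger): lezorpos → lizorpos
  rule 2: no change — lizorpos
  rule 3 (unconditioned shift): lizorpos → lizolpos
  rule 4 (unconditioned shift): lizolpos → lizolfos
  ⇒ Wiminen lizolfos
The other candidates each miss or misapply at least one Wiminen change.

lizolfos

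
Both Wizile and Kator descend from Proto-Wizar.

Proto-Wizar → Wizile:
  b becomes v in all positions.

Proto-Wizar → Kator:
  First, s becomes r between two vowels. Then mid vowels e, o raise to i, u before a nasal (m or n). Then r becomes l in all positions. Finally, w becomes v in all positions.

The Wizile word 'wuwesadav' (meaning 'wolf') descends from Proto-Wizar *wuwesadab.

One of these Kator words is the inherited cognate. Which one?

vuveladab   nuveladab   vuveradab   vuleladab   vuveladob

Kator: *wuwesadab
  wuwesadab → wuweradab   [rhotacism]
  wuweradab (rule 2 does not apply)
  wuweradab → wuweladab   [unconditioned shift]
  wuweladab → vuveladab   [unconditioned shift]
  giving Kator vuveladab.
Only 'vuveladab' matches the regular Kator development of *wuwesadab.

vuveladab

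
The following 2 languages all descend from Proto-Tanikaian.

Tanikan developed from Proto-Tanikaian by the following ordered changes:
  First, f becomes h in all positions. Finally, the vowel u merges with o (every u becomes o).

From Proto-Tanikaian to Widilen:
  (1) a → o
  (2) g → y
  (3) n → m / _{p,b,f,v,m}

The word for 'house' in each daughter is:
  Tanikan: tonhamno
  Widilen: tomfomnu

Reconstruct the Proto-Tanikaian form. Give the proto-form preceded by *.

*tonfamnu

Position 3: Tanikan has n, Widilen has m. Tanikan preserves n here (none of its changes turn any other segment into n), so the proto-segment is *n.
Position 4: Tanikan has h, Widilen has f. Widilen preserves f here (none of its changes turn any other segment into f), so the proto-segment is *f.
This points to *tonfamnu. Verify forward in each daughter:
Tanikan: *tonfamnu
  tonfamnu → tonhamnu   [unconditioned shift]
  tonhamnu → tonhamno   [vowel merger]
  giving Tanikan tonhamno.
Widilen: *tonfamnu
  tonfamnu → tonfomnu   [vowel merger]
  tonfomnu (rule 2 does not apply)
  tonfomnu → tomfomnu   [nasal place assimilation]
  giving Widilen tomfomnu.
Only *tonfamnu yields all of Tanikan tonhamno, Widilen tomfomnu.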